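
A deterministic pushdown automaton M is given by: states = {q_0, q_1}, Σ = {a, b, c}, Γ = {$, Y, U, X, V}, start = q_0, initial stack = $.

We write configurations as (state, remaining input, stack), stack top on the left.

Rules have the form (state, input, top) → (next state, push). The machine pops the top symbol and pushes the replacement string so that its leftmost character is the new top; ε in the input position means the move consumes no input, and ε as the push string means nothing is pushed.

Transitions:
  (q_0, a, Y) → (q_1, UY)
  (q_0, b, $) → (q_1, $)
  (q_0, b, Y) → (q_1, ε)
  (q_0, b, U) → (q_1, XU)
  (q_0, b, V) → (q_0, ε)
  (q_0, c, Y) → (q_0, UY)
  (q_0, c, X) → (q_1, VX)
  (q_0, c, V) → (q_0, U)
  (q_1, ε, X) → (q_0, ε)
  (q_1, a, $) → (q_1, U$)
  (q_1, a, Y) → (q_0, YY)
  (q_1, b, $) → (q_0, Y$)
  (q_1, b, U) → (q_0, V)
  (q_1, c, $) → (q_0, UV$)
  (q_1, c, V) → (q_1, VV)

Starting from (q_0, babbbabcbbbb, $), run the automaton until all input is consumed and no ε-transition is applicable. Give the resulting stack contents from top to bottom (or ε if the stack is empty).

U$

(q_0, babbbabcbbbb, $)
  read b, top $: go to q_1, push $ → (q_1, abbbabcbbbb, $)
  read a, top $: go to q_1, push U$ → (q_1, bbbabcbbbb, U$)
  read b, top U: go to q_0, push V → (q_0, bbabcbbbb, V$)
  read b, top V: go to q_0, push ε → (q_0, babcbbbb, $)
  read b, top $: go to q_1, push $ → (q_1, abcbbbb, $)
  read a, top $: go to q_1, push U$ → (q_1, bcbbbb, U$)
  read b, top U: go to q_0, push V → (q_0, cbbbb, V$)
  read c, top V: go to q_0, push U → (q_0, bbbb, U$)
  read b, top U: go to q_1, push XU → (q_1, bbb, XU$)
  ε-move, top X: go to q_0, push ε → (q_0, bbb, U$)
  read b, top U: go to q_1, push XU → (q_1, bb, XU$)
  ε-move, top X: go to q_0, push ε → (q_0, bb, U$)
  read b, top U: go to q_1, push XU → (q_1, b, XU$)
  ε-move, top X: go to q_0, push ε → (q_0, b, U$)
  read b, top U: go to q_1, push XU → (q_1, ε, XU$)
  ε-move, top X: go to q_0, push ε → (q_0, ε, U$)
All input consumed in state q_0 with stack U$.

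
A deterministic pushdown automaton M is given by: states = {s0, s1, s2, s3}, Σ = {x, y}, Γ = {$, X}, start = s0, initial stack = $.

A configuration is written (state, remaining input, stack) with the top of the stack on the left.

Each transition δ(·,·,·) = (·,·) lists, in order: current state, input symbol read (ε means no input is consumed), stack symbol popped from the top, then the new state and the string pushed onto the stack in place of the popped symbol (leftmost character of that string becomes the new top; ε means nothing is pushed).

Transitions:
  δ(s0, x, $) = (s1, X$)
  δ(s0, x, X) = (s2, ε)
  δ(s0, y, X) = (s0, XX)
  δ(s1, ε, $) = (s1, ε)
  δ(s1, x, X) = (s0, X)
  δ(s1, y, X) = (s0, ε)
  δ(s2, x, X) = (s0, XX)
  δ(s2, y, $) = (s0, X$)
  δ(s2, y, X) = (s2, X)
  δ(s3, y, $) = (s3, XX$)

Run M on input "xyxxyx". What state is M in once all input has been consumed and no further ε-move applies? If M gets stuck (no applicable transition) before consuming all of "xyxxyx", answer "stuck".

(s0, xyxxyx, $) ⊢ (s1, yxxyx, X$) ⊢ (s0, xxyx, $) ⊢ (s1, xyx, X$) ⊢ (s0, yx, X$) ⊢ (s0, x, XX$) ⊢ (s2, ε, X$)
All input consumed; M is in state s2.

s2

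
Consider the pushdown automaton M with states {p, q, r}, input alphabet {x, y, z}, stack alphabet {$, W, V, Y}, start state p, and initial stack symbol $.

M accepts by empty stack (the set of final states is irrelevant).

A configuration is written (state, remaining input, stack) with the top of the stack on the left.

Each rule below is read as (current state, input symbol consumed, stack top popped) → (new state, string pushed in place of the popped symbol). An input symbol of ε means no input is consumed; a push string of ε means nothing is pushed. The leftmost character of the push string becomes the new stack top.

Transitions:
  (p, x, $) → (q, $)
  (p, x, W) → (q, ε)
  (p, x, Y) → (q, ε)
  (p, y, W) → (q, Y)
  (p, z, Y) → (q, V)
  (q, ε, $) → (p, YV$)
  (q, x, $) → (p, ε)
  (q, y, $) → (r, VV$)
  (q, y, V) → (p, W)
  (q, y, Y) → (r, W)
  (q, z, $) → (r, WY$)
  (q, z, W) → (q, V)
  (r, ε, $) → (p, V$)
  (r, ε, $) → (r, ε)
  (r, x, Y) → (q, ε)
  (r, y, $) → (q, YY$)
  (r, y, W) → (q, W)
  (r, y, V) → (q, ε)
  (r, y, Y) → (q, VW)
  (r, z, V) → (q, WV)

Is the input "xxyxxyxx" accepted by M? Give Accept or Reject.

Accept

One accepting computation: (p, xxyxxyxx, $) ⊢ (q, xyxxyxx, $) ⊢ (p, xyxxyxx, YV$) ⊢ (q, yxxyxx, V$) ⊢ (p, xxyxx, W$) ⊢ (q, xyxx, $) ⊢ (p, xyxx, YV$) ⊢ (q, yxx, V$) ⊢ (p, xx, W$) ⊢ (q, x, $) ⊢ (p, ε, ε)
All input consumed and the stack is empty.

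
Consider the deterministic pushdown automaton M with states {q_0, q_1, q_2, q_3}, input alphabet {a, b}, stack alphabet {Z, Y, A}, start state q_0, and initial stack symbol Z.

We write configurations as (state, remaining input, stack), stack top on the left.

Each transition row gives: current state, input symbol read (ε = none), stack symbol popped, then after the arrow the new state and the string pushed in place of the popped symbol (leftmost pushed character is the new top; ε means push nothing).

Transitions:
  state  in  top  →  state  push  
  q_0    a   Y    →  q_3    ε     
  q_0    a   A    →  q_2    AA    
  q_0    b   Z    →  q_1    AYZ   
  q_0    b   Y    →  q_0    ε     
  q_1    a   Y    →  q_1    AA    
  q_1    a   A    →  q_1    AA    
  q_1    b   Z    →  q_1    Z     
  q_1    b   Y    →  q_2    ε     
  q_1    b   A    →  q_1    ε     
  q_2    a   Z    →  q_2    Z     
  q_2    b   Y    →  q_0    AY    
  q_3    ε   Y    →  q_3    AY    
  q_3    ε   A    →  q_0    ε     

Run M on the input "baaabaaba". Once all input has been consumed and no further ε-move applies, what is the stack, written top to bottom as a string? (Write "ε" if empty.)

AAAAAYZ

(q_0, baaabaaba, Z)
  read b, top Z: go to q_1, push AYZ → (q_1, aaabaaba, AYZ)
  read a, top A: go to q_1, push AA → (q_1, aabaaba, AAYZ)
  read a, top A: go to q_1, push AA → (q_1, abaaba, AAAYZ)
  read a, top A: go to q_1, push AA → (q_1, baaba, AAAAYZ)
  read b, top A: go to q_1, push ε → (q_1, aaba, AAAYZ)
  read a, top A: go to q_1, push AA → (q_1, aba, AAAAYZ)
  read a, top A: go to q_1, push AA → (q_1, ba, AAAAAYZ)
  read b, top A: go to q_1, push ε → (q_1, a, AAAAYZ)
  read a, top A: go to q_1, push AA → (q_1, ε, AAAAAYZ)
All input consumed in state q_1 with stack AAAAAYZ.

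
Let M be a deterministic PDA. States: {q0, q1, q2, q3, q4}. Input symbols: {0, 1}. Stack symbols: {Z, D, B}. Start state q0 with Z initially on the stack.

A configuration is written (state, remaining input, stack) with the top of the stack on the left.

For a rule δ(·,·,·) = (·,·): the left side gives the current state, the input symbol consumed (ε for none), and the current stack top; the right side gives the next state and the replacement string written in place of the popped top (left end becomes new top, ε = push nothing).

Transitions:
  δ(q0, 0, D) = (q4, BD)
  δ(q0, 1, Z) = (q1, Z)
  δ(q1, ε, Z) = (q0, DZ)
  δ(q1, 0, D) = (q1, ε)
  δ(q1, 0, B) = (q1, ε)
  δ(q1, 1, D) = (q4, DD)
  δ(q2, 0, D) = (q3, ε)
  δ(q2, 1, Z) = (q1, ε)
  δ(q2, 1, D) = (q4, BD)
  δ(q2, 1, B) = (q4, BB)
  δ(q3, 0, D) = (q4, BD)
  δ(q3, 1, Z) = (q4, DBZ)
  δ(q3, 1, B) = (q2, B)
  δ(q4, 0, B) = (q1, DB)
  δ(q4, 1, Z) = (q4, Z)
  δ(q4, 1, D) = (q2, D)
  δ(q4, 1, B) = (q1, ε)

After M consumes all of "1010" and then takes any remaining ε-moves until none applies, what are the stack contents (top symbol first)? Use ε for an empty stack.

(q0, 1010, Z)
  read 1, top Z: go to q1, push Z → (q1, 010, Z)
  ε-move, top Z: go to q0, push DZ → (q0, 010, DZ)
  read 0, top D: go to q4, push BD → (q4, 10, BDZ)
  read 1, top B: go to q1, push ε → (q1, 0, DZ)
  read 0, top D: go to q1, push ε → (q1, ε, Z)
  ε-move, top Z: go to q0, push DZ → (q0, ε, DZ)
All input consumed in state q0 with stack DZ.

DZ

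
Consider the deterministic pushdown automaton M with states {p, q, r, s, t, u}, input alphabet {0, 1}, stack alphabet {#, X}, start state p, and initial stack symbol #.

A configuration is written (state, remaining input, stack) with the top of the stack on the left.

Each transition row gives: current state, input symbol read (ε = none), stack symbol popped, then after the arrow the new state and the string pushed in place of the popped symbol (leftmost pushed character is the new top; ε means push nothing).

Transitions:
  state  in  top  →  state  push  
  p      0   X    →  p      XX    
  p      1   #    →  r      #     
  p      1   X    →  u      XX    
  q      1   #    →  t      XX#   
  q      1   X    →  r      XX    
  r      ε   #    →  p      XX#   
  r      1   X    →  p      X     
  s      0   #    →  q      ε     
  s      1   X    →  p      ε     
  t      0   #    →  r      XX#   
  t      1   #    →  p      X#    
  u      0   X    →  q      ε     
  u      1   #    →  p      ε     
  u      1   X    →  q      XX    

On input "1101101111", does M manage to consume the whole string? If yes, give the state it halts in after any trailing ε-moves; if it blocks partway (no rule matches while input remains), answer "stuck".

p

(p, 1101101111, #)
  read 1, top #: go to r, push # → (r, 101101111, #)
  ε-move, top #: go to p, push XX# → (p, 101101111, XX#)
  read 1, top X: go to u, push XX → (u, 01101111, XXX#)
  read 0, top X: go to q, push ε → (q, 1101111, XX#)
  read 1, top X: go to r, push XX → (r, 101111, XXX#)
  read 1, top X: go to p, push X → (p, 01111, XXX#)
  read 0, top X: go to p, push XX → (p, 1111, XXXX#)
  read 1, top X: go to u, push XX → (u, 111, XXXXX#)
  read 1, top X: go to q, push XX → (q, 11, XXXXXX#)
  read 1, top X: go to r, push XX → (r, 1, XXXXXXX#)
  read 1, top X: go to p, push X → (p, ε, XXXXXXX#)
All input consumed; M is in state p.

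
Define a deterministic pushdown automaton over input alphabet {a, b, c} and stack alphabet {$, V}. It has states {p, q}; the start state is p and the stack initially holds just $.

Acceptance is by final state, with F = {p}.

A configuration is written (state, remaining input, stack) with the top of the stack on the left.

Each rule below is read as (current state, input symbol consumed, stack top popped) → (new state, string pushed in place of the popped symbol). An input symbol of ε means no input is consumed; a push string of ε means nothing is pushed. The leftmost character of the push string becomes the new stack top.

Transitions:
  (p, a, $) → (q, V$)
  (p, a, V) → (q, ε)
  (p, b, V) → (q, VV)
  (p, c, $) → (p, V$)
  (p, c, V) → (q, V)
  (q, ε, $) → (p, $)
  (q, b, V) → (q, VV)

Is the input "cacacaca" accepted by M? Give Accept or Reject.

Accept

(p, cacacaca, $)
  read c, top $: go to p, push V$ → (p, acacaca, V$)
  read a, top V: go to q, push ε → (q, cacaca, $)
  ε-move, top $: go to p, push $ → (p, cacaca, $)
  read c, top $: go to p, push V$ → (p, acaca, V$)
  read a, top V: go to q, push ε → (q, caca, $)
  ε-move, top $: go to p, push $ → (p, caca, $)
  read c, top $: go to p, push V$ → (p, aca, V$)
  read a, top V: go to q, push ε → (q, ca, $)
  ε-move, top $: go to p, push $ → (p, ca, $)
  read c, top $: go to p, push V$ → (p, a, V$)
  read a, top V: go to q, push ε → (q, ε, $)
  ε-move, top $: go to p, push $ → (p, ε, $)
All input consumed; state p ∈ F.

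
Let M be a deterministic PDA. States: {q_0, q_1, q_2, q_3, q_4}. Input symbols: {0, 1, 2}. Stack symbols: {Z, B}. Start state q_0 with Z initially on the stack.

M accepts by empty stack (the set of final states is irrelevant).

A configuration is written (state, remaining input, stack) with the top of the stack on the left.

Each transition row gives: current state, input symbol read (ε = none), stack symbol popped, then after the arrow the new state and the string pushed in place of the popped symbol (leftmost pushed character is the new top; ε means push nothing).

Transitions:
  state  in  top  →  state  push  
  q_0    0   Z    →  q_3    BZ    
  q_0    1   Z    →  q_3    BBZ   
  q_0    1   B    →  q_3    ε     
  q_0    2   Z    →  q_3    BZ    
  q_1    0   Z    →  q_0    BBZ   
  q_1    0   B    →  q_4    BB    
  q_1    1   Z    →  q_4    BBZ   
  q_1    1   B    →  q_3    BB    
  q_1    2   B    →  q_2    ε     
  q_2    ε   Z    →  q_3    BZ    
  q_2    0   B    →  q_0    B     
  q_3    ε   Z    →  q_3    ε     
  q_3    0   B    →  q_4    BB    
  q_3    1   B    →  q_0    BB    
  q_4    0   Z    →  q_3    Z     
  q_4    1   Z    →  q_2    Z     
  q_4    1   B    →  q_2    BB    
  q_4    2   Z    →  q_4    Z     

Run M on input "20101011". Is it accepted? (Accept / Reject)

Reject

(q_0, 20101011, Z)
  read 2, top Z: go to q_3, push BZ → (q_3, 0101011, BZ)
  read 0, top B: go to q_4, push BB → (q_4, 101011, BBZ)
  read 1, top B: go to q_2, push BB → (q_2, 01011, BBBZ)
  read 0, top B: go to q_0, push B → (q_0, 1011, BBBZ)
  read 1, top B: go to q_3, push ε → (q_3, 011, BBZ)
  read 0, top B: go to q_4, push BB → (q_4, 11, BBBZ)
  read 1, top B: go to q_2, push BB → (q_2, 1, BBBBZ)
No transition applies at (q_2, 1, BBBBZ); input not fully consumed.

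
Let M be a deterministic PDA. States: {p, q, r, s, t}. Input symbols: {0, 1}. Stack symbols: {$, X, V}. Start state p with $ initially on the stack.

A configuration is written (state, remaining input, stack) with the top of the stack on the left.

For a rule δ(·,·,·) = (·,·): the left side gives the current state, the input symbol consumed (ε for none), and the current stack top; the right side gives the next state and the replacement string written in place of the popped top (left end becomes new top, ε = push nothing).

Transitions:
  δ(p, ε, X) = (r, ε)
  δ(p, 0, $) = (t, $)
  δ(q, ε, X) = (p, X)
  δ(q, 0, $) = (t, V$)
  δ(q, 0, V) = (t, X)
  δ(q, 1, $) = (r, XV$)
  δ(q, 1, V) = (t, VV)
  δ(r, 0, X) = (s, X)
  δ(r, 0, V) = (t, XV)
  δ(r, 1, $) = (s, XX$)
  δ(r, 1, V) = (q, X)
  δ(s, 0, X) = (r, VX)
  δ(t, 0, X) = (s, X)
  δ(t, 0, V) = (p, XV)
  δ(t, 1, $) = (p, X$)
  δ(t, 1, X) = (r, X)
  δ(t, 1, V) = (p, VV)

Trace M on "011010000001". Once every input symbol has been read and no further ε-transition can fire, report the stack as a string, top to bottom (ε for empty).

(p, 011010000001, $)
  read 0, top $: go to t, push $ → (t, 11010000001, $)
  read 1, top $: go to p, push X$ → (p, 1010000001, X$)
  ε-move, top X: go to r, push ε → (r, 1010000001, $)
  read 1, top $: go to s, push XX$ → (s, 010000001, XX$)
  read 0, top X: go to r, push VX → (r, 10000001, VXX$)
  read 1, top V: go to q, push X → (q, 0000001, XXX$)
  ε-move, top X: go to p, push X → (p, 0000001, XXX$)
  ε-move, top X: go to r, push ε → (r, 0000001, XX$)
  read 0, top X: go to s, push X → (s, 000001, XX$)
  read 0, top X: go to r, push VX → (r, 00001, VXX$)
  read 0, top V: go to t, push XV → (t, 0001, XVXX$)
  read 0, top X: go to s, push X → (s, 001, XVXX$)
  read 0, top X: go to r, push VX → (r, 01, VXVXX$)
  read 0, top V: go to t, push XV → (t, 1, XVXVXX$)
  read 1, top X: go to r, push X → (r, ε, XVXVXX$)
All input consumed in state r with stack XVXVXX$.

XVXVXX$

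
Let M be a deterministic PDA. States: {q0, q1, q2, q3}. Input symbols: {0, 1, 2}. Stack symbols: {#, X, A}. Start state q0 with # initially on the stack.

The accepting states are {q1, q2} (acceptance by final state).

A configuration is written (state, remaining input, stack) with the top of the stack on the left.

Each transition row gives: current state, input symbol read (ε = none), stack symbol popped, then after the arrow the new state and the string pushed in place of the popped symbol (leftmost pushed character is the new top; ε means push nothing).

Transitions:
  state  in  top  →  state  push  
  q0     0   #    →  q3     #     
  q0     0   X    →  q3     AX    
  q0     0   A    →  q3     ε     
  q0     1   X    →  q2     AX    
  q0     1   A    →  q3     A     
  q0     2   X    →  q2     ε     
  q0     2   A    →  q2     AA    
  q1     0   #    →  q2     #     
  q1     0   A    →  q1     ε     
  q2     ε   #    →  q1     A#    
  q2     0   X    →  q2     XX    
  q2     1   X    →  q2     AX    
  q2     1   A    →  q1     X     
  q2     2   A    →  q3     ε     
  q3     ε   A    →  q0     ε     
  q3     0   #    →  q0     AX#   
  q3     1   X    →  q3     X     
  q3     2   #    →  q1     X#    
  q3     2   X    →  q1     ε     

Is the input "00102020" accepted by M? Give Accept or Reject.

(q0, 00102020, #)
  read 0, top #: go to q3, push # → (q3, 0102020, #)
  read 0, top #: go to q0, push AX# → (q0, 102020, AX#)
  read 1, top A: go to q3, push A → (q3, 02020, AX#)
  ε-move, top A: go to q0, push ε → (q0, 02020, X#)
  read 0, top X: go to q3, push AX → (q3, 2020, AX#)
  ε-move, top A: go to q0, push ε → (q0, 2020, X#)
  read 2, top X: go to q2, push ε → (q2, 020, #)
  ε-move, top #: go to q1, push A# → (q1, 020, A#)
  read 0, top A: go to q1, push ε → (q1, 20, #)
No transition applies at (q1, 20, #); input not fully consumed.

Reject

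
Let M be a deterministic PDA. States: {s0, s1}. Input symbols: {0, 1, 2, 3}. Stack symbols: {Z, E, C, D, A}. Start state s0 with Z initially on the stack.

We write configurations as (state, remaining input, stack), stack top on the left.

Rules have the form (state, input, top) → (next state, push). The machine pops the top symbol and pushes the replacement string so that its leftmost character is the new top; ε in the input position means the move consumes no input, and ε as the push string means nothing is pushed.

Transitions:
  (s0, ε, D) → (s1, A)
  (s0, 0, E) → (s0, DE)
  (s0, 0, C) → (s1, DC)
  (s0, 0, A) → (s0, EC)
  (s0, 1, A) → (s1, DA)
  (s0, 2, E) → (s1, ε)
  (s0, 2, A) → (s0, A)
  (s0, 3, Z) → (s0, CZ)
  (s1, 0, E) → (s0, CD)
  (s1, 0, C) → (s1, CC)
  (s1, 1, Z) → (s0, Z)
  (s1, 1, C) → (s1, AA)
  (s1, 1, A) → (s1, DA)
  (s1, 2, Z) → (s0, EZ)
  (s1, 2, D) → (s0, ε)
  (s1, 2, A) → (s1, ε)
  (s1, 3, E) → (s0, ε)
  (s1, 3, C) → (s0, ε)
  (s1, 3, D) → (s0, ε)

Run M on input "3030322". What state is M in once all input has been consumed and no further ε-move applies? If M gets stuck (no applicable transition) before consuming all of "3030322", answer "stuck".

(s0, 3030322, Z)
  read 3, top Z: go to s0, push CZ → (s0, 030322, CZ)
  read 0, top C: go to s1, push DC → (s1, 30322, DCZ)
  read 3, top D: go to s0, push ε → (s0, 0322, CZ)
  read 0, top C: go to s1, push DC → (s1, 322, DCZ)
  read 3, top D: go to s0, push ε → (s0, 22, CZ)
No transition for (s0, 2, top C); M blocks with input 22 remaining.

stuck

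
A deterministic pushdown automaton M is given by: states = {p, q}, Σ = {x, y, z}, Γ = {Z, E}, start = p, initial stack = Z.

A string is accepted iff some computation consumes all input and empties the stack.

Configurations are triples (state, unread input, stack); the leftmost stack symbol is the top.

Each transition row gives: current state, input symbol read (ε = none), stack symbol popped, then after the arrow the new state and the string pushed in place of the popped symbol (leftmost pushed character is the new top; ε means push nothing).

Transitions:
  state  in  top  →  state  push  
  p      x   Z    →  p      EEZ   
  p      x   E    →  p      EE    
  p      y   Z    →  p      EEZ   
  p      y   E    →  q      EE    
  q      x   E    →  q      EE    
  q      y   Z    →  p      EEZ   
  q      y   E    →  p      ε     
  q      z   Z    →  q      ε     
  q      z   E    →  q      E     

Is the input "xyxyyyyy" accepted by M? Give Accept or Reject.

Reject

(p, xyxyyyyy, Z)
  read x, top Z: go to p, push EEZ → (p, yxyyyyy, EEZ)
  read y, top E: go to q, push EE → (q, xyyyyy, EEEZ)
  read x, top E: go to q, push EE → (q, yyyyy, EEEEZ)
  read y, top E: go to p, push ε → (p, yyyy, EEEZ)
  read y, top E: go to q, push EE → (q, yyy, EEEEZ)
  read y, top E: go to p, push ε → (p, yy, EEEZ)
  read y, top E: go to q, push EE → (q, y, EEEEZ)
  read y, top E: go to p, push ε → (p, ε, EEEZ)
All input consumed; stack is EEEZ, not empty, and no further ε-move applies.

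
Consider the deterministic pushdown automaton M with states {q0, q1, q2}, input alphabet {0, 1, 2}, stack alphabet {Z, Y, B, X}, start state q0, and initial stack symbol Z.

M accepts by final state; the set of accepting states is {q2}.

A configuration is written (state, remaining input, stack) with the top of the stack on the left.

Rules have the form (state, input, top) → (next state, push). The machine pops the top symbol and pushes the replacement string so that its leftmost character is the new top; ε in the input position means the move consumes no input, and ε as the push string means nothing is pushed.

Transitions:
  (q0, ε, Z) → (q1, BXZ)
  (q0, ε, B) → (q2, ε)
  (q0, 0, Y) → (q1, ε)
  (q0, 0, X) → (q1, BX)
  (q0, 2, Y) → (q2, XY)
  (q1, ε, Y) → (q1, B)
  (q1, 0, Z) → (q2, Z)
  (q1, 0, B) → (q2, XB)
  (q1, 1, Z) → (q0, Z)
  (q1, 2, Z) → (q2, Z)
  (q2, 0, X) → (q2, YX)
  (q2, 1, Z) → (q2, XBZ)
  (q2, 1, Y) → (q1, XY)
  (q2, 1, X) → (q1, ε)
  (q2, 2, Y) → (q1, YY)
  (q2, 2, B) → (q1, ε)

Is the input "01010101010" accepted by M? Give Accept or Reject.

(q0, 01010101010, Z)
  ε-move, top Z: go to q1, push BXZ → (q1, 01010101010, BXZ)
  read 0, top B: go to q2, push XB → (q2, 1010101010, XBXZ)
  read 1, top X: go to q1, push ε → (q1, 010101010, BXZ)
  read 0, top B: go to q2, push XB → (q2, 10101010, XBXZ)
  read 1, top X: go to q1, push ε → (q1, 0101010, BXZ)
  read 0, top B: go to q2, push XB → (q2, 101010, XBXZ)
  read 1, top X: go to q1, push ε → (q1, 01010, BXZ)
  read 0, top B: go to q2, push XB → (q2, 1010, XBXZ)
  read 1, top X: go to q1, push ε → (q1, 010, BXZ)
  read 0, top B: go to q2, push XB → (q2, 10, XBXZ)
  read 1, top X: go to q1, push ε → (q1, 0, BXZ)
  read 0, top B: go to q2, push XB → (q2, ε, XBXZ)
All input consumed; state q2 ∈ F.

Accept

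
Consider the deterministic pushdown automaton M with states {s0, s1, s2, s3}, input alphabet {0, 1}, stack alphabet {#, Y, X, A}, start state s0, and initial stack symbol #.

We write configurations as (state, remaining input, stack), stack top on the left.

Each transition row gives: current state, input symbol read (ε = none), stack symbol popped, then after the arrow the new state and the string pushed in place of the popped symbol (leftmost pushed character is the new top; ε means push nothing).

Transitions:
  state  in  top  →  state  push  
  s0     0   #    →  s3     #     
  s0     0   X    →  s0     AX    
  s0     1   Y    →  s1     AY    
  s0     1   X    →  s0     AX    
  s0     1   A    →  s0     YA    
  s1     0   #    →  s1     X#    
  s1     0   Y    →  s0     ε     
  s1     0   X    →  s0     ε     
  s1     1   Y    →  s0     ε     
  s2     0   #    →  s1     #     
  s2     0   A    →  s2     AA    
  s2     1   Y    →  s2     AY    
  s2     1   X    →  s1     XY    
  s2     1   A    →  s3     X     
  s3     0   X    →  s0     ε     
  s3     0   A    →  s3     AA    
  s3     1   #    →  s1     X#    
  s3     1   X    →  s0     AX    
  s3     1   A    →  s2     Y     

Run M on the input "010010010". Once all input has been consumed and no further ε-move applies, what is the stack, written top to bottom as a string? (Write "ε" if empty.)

(s0, 010010010, #)
  read 0, top #: go to s3, push # → (s3, 10010010, #)
  read 1, top #: go to s1, push X# → (s1, 0010010, X#)
  read 0, top X: go to s0, push ε → (s0, 010010, #)
  read 0, top #: go to s3, push # → (s3, 10010, #)
  read 1, top #: go to s1, push X# → (s1, 0010, X#)
  read 0, top X: go to s0, push ε → (s0, 010, #)
  read 0, top #: go to s3, push # → (s3, 10, #)
  read 1, top #: go to s1, push X# → (s1, 0, X#)
  read 0, top X: go to s0, push ε → (s0, ε, #)
All input consumed in state s0 with stack #.

#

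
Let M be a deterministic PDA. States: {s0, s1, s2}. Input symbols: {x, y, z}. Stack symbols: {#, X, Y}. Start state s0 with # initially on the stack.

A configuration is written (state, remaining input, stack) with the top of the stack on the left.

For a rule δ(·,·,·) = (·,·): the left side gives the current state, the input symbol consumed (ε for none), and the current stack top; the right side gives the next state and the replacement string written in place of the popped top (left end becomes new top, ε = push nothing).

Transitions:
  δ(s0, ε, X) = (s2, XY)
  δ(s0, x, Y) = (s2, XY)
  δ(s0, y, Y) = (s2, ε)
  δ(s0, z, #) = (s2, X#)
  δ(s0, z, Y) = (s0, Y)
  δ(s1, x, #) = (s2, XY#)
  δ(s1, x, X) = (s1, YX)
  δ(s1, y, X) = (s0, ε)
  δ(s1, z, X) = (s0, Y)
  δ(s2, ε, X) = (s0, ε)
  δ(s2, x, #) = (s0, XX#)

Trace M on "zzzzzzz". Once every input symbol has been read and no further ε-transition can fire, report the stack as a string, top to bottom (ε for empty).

(s0, zzzzzzz, #) ⊢ (s2, zzzzzz, X#) ⊢ (s0, zzzzzz, #) ⊢ (s2, zzzzz, X#) ⊢ (s0, zzzzz, #) ⊢ (s2, zzzz, X#) ⊢ (s0, zzzz, #) ⊢ (s2, zzz, X#) ⊢ (s0, zzz, #) ⊢ (s2, zz, X#) ⊢ (s0, zz, #) ⊢ (s2, z, X#) ⊢ (s0, z, #) ⊢ (s2, ε, X#) ⊢ (s0, ε, #)
All input consumed in state s0 with stack #.

#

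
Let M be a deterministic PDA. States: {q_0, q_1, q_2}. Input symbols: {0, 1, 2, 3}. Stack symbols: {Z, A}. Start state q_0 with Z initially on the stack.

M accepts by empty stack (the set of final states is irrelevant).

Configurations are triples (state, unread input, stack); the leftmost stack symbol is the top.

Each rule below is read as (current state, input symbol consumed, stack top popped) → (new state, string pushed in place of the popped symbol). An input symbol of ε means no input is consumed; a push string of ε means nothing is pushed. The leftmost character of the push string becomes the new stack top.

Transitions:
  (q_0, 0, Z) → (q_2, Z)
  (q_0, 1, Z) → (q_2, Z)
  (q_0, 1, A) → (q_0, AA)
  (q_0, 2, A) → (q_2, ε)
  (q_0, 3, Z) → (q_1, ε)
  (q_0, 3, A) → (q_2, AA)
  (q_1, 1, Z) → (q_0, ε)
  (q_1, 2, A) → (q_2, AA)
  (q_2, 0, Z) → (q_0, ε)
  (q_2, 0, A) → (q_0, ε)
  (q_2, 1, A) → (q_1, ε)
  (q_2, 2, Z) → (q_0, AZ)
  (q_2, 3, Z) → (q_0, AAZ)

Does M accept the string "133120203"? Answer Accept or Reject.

(q_0, 133120203, Z) ⊢ (q_2, 33120203, Z) ⊢ (q_0, 3120203, AAZ) ⊢ (q_2, 120203, AAAZ) ⊢ (q_1, 20203, AAZ) ⊢ (q_2, 0203, AAAZ) ⊢ (q_0, 203, AAZ) ⊢ (q_2, 03, AZ) ⊢ (q_0, 3, Z) ⊢ (q_1, ε, ε)
All input consumed and the stack is empty.

Accept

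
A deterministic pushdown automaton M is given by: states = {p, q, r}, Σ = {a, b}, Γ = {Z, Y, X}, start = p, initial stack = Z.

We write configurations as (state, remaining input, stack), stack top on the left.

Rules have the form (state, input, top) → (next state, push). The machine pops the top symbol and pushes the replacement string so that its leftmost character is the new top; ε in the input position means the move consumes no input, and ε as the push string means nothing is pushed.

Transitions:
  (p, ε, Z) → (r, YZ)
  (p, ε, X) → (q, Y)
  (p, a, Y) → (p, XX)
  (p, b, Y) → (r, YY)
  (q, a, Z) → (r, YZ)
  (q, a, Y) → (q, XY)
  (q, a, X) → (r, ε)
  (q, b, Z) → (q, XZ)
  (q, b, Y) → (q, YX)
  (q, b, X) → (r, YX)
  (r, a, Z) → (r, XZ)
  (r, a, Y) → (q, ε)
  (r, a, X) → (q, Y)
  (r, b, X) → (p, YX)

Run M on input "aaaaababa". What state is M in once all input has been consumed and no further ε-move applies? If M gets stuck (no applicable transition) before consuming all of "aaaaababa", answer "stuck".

stuck

(p, aaaaababa, Z) ⊢ (r, aaaaababa, YZ) ⊢ (q, aaaababa, Z) ⊢ (r, aaababa, YZ) ⊢ (q, aababa, Z) ⊢ (r, ababa, YZ) ⊢ (q, baba, Z) ⊢ (q, aba, XZ) ⊢ (r, ba, Z)
No transition for (r, b, top Z); M blocks with input ba remaining.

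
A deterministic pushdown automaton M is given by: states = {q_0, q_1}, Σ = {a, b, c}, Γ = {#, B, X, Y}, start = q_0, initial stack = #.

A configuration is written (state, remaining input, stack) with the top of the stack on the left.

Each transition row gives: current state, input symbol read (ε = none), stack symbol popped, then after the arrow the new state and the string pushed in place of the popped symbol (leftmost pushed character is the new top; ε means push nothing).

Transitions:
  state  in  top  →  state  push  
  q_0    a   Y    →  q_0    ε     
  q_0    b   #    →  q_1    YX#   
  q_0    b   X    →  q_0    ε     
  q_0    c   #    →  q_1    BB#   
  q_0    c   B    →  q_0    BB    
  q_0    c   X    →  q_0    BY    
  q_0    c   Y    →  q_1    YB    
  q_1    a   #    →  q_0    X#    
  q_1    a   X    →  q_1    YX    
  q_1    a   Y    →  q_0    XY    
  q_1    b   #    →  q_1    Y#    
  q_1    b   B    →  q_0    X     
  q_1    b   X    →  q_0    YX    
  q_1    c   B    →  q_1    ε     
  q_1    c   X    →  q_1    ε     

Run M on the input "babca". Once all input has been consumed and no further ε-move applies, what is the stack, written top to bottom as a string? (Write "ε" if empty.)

XYBX#

(q_0, babca, #)
  read b, top #: go to q_1, push YX# → (q_1, abca, YX#)
  read a, top Y: go to q_0, push XY → (q_0, bca, XYX#)
  read b, top X: go to q_0, push ε → (q_0, ca, YX#)
  read c, top Y: go to q_1, push YB → (q_1, a, YBX#)
  read a, top Y: go to q_0, push XY → (q_0, ε, XYBX#)
All input consumed in state q_0 with stack XYBX#.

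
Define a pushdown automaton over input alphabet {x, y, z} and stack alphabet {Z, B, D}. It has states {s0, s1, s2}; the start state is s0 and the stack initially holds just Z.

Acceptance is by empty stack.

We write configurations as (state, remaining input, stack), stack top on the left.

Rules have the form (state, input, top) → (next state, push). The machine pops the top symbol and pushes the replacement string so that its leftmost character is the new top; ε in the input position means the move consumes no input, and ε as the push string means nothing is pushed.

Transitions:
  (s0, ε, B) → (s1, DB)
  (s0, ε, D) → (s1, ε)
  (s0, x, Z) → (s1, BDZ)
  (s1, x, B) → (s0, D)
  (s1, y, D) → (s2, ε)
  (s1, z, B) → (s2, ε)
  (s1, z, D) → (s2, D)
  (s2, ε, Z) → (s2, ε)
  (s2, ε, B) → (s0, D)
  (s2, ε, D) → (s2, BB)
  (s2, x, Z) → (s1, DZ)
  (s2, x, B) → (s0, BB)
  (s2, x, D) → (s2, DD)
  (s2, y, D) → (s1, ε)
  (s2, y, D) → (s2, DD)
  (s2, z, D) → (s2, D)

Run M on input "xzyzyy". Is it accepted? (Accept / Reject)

One accepting computation: (s0, xzyzyy, Z) ⊢ (s1, zyzyy, BDZ) ⊢ (s2, yzyy, DZ) ⊢ (s2, zyy, DDZ) ⊢ (s2, yy, DDZ) ⊢ (s1, y, DZ) ⊢ (s2, ε, Z) ⊢ (s2, ε, ε)
All input consumed and the stack is empty.

Accept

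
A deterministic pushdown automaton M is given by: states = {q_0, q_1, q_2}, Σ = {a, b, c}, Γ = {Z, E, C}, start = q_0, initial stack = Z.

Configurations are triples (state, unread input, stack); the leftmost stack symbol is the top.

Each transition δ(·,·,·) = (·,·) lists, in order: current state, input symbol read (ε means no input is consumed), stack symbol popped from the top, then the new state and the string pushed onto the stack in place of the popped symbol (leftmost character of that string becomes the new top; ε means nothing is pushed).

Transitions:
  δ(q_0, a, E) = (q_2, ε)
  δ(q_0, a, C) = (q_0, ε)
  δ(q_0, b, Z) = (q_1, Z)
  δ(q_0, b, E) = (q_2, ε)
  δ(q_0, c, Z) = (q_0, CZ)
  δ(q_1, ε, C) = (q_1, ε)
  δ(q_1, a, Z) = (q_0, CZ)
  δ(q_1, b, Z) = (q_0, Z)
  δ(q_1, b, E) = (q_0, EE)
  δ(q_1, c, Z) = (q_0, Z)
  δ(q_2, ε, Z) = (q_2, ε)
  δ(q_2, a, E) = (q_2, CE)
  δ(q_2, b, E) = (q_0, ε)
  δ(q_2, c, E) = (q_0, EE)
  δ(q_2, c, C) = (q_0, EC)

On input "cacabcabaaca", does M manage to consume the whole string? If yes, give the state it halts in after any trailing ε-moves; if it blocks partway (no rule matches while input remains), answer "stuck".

(q_0, cacabcabaaca, Z)
  read c, top Z: go to q_0, push CZ → (q_0, acabcabaaca, CZ)
  read a, top C: go to q_0, push ε → (q_0, cabcabaaca, Z)
  read c, top Z: go to q_0, push CZ → (q_0, abcabaaca, CZ)
  read a, top C: go to q_0, push ε → (q_0, bcabaaca, Z)
  read b, top Z: go to q_1, push Z → (q_1, cabaaca, Z)
  read c, top Z: go to q_0, push Z → (q_0, abaaca, Z)
No transition for (q_0, a, top Z); M blocks with input abaaca remaining.

stuck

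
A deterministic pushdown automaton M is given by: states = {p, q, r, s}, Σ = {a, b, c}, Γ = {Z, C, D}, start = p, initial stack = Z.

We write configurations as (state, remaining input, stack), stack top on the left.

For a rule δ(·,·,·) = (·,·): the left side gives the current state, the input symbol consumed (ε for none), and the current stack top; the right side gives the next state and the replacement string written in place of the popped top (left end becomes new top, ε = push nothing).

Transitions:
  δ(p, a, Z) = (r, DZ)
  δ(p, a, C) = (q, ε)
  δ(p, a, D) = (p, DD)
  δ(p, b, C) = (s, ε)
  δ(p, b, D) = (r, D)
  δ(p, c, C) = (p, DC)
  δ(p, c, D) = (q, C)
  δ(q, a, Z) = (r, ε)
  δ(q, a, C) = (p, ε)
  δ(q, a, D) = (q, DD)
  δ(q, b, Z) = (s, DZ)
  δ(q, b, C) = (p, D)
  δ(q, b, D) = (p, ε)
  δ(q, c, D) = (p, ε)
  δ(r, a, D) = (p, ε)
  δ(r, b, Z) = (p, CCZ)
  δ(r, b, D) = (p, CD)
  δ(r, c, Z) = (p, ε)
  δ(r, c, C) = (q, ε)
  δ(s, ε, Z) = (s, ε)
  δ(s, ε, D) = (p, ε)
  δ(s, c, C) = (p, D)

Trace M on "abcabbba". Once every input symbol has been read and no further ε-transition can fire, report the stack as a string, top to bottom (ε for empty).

(p, abcabbba, Z) ⊢ (r, bcabbba, DZ) ⊢ (p, cabbba, CDZ) ⊢ (p, abbba, DCDZ) ⊢ (p, bbba, DDCDZ) ⊢ (r, bba, DDCDZ) ⊢ (p, ba, CDDCDZ) ⊢ (s, a, DDCDZ) ⊢ (p, a, DCDZ) ⊢ (p, ε, DDCDZ)
All input consumed in state p with stack DDCDZ.

DDCDZ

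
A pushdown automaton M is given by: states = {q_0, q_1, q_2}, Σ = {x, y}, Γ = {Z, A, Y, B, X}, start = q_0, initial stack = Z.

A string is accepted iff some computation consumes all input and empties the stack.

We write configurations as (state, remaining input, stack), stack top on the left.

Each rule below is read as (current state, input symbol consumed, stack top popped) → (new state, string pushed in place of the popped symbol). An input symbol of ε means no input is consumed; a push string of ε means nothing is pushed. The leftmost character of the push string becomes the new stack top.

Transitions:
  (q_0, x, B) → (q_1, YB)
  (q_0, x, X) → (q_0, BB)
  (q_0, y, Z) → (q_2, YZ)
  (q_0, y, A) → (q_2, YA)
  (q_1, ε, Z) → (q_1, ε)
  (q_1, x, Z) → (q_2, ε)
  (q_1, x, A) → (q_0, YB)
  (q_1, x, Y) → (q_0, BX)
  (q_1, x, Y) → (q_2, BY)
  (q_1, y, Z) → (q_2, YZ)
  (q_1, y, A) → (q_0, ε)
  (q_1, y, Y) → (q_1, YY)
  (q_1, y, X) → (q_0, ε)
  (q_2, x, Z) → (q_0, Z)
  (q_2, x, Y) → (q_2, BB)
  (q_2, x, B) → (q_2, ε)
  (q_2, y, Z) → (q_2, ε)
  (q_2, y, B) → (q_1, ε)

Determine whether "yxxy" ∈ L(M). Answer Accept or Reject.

One accepting computation: (q_0, yxxy, Z) ⊢ (q_2, xxy, YZ) ⊢ (q_2, xy, BBZ) ⊢ (q_2, y, BZ) ⊢ (q_1, ε, Z) ⊢ (q_1, ε, ε)
All input consumed and the stack is empty.

Accept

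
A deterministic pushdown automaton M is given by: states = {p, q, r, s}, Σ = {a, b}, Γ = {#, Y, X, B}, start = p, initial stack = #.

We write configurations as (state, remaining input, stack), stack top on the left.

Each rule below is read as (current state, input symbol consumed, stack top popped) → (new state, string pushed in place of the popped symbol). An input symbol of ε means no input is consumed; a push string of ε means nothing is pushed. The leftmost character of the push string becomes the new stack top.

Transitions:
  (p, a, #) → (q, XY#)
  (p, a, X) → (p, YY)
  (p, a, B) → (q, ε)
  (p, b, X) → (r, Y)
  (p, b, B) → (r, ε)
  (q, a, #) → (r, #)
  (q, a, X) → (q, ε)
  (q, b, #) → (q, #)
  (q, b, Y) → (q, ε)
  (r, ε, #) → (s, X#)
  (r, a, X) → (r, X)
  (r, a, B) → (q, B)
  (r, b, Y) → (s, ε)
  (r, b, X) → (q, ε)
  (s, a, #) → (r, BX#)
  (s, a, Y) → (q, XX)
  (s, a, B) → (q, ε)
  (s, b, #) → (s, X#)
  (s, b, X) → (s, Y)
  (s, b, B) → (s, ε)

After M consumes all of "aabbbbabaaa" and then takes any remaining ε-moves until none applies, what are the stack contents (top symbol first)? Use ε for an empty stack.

(p, aabbbbabaaa, #) ⊢ (q, abbbbabaaa, XY#) ⊢ (q, bbbbabaaa, Y#) ⊢ (q, bbbabaaa, #) ⊢ (q, bbabaaa, #) ⊢ (q, babaaa, #) ⊢ (q, abaaa, #) ⊢ (r, baaa, #) ⊢ (s, baaa, X#) ⊢ (s, aaa, Y#) ⊢ (q, aa, XX#) ⊢ (q, a, X#) ⊢ (q, ε, #)
All input consumed in state q with stack #.

#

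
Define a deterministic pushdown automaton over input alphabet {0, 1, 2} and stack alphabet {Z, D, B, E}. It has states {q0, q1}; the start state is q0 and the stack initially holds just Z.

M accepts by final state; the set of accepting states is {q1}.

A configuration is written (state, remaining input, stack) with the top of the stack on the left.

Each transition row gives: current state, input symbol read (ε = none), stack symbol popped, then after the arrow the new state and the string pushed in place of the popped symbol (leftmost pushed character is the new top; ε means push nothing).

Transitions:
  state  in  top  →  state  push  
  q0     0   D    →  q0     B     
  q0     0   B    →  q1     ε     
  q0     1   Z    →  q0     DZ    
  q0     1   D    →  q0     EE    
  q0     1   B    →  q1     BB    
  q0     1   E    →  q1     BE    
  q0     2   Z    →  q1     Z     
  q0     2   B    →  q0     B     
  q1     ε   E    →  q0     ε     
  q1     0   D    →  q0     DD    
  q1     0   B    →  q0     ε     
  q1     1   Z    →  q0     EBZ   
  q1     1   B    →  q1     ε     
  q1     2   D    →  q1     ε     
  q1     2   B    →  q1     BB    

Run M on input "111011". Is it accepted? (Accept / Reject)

(q0, 111011, Z)
  read 1, top Z: go to q0, push DZ → (q0, 11011, DZ)
  read 1, top D: go to q0, push EE → (q0, 1011, EEZ)
  read 1, top E: go to q1, push BE → (q1, 011, BEEZ)
  read 0, top B: go to q0, push ε → (q0, 11, EEZ)
  read 1, top E: go to q1, push BE → (q1, 1, BEEZ)
  read 1, top B: go to q1, push ε → (q1, ε, EEZ)
All input consumed; state q1 ∈ F.

Accept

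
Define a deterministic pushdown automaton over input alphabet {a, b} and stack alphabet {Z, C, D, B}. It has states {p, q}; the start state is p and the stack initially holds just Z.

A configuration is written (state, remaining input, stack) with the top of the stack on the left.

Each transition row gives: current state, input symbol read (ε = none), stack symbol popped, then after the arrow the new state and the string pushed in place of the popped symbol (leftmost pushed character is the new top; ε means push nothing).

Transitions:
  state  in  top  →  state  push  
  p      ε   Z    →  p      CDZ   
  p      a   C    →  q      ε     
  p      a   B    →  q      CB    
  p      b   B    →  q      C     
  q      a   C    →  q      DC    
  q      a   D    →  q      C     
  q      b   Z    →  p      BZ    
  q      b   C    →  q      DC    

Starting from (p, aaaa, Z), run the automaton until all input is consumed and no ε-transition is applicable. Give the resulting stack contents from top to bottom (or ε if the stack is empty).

(p, aaaa, Z)
  ε-move, top Z: go to p, push CDZ → (p, aaaa, CDZ)
  read a, top C: go to q, push ε → (q, aaa, DZ)
  read a, top D: go to q, push C → (q, aa, CZ)
  read a, top C: go to q, push DC → (q, a, DCZ)
  read a, top D: go to q, push C → (q, ε, CCZ)
All input consumed in state q with stack CCZ.

CCZ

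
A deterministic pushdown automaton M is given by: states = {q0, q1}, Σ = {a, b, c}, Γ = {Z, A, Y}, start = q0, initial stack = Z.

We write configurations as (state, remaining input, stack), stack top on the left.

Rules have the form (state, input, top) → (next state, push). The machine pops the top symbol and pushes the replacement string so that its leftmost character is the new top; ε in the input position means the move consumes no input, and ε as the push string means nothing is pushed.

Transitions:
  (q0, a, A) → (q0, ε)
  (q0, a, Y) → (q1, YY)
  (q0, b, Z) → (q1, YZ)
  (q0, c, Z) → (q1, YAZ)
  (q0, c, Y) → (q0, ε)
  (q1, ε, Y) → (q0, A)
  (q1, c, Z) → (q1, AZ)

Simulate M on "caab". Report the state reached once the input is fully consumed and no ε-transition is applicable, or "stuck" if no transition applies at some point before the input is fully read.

(q0, caab, Z) ⊢ (q1, aab, YAZ) ⊢ (q0, aab, AAZ) ⊢ (q0, ab, AZ) ⊢ (q0, b, Z) ⊢ (q1, ε, YZ) ⊢ (q0, ε, AZ)
All input consumed; M is in state q0.

q0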